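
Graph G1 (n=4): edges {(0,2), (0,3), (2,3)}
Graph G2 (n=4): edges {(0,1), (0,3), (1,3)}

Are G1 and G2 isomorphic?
Yes, isomorphic

The graphs are isomorphic.
One valid mapping φ: V(G1) → V(G2): 0→3, 1→2, 2→1, 3→0

Verify φ preserves adjacency — for each edge of G1, its image is an edge of G2:
  (0,2) → (φ(0),φ(2)) = (1,3) ∈ E(G2) ✓
  (0,3) → (φ(0),φ(3)) = (0,3) ∈ E(G2) ✓
  (2,3) → (φ(2),φ(3)) = (0,1) ∈ E(G2) ✓
All 3 edges of G1 map to edges of G2, and |E(G1)| = |E(G2)| = 3, so φ is a bijection on edges as well as vertices. Hence G1 ≅ G2.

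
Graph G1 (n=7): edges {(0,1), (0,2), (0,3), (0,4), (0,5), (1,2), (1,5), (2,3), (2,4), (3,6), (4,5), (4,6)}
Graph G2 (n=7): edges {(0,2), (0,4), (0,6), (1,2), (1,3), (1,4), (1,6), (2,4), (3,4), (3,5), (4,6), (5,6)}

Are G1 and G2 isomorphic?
Yes, isomorphic

The graphs are isomorphic.
One valid mapping φ: V(G1) → V(G2): 0→4, 1→2, 2→1, 3→3, 4→6, 5→0, 6→5

Verify φ preserves adjacency — for each edge of G1, its image is an edge of G2:
  (0,1) → (φ(0),φ(1)) = (2,4) ∈ E(G2) ✓
  (0,2) → (φ(0),φ(2)) = (1,4) ∈ E(G2) ✓
  (0,3) → (φ(0),φ(3)) = (3,4) ∈ E(G2) ✓
  (0,4) → (φ(0),φ(4)) = (4,6) ∈ E(G2) ✓
  (0,5) → (φ(0),φ(5)) = (0,4) ∈ E(G2) ✓
  (1,2) → (φ(1),φ(2)) = (1,2) ∈ E(G2) ✓
  (1,5) → (φ(1),φ(5)) = (0,2) ∈ E(G2) ✓
  (2,3) → (φ(2),φ(3)) = (1,3) ∈ E(G2) ✓
  (2,4) → (φ(2),φ(4)) = (1,6) ∈ E(G2) ✓
  (3,6) → (φ(3),φ(6)) = (3,5) ∈ E(G2) ✓
  (4,5) → (φ(4),φ(5)) = (0,6) ∈ E(G2) ✓
  (4,6) → (φ(4),φ(6)) = (5,6) ∈ E(G2) ✓
All 12 edges of G1 map to edges of G2, and |E(G1)| = |E(G2)| = 12, so φ is a bijection on edges as well as vertices. Hence G1 ≅ G2.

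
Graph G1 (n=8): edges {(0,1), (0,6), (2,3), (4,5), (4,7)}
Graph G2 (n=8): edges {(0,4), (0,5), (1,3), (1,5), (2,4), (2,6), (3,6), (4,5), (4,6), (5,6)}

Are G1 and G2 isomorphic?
No, not isomorphic

The graphs are NOT isomorphic.

Connected components of G1: 3 component(s) with vertex sets [[2, 3], [0, 1, 6], [4, 5, 7]], sizes [2, 3, 3].
Connected components of G2: 2 component(s) with vertex sets [[7], [0, 1, 2, 3, 4, 5, 6]], sizes [1, 7].
The number of connected components (and the multiset of component sizes) is an isomorphism invariant — an isomorphism maps each component of G1 bijectively onto a component of G2. Since G1 has 3 component(s) and G2 has 2, they cannot be isomorphic.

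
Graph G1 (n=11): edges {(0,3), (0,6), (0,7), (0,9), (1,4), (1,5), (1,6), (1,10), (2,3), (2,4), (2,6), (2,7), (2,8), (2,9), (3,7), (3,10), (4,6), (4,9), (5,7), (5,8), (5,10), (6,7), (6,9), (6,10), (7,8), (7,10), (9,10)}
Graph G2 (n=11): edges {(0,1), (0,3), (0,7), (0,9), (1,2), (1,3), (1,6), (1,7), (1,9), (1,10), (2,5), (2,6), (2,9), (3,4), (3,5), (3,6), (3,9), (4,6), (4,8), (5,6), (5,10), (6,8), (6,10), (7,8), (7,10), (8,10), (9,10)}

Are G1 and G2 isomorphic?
Yes, isomorphic

The graphs are isomorphic.
One valid mapping φ: V(G1) → V(G2): 0→2, 1→7, 2→3, 3→5, 4→0, 5→8, 6→1, 7→6, 8→4, 9→9, 10→10

Verify φ preserves adjacency — for each edge of G1, its image is an edge of G2:
  (0,3) → (φ(0),φ(3)) = (2,5) ∈ E(G2) ✓
  (0,6) → (φ(0),φ(6)) = (1,2) ∈ E(G2) ✓
  (0,7) → (φ(0),φ(7)) = (2,6) ∈ E(G2) ✓
  (0,9) → (φ(0),φ(9)) = (2,9) ∈ E(G2) ✓
  (1,4) → (φ(1),φ(4)) = (0,7) ∈ E(G2) ✓
  (1,5) → (φ(1),φ(5)) = (7,8) ∈ E(G2) ✓
  (1,6) → (φ(1),φ(6)) = (1,7) ∈ E(G2) ✓
  (1,10) → (φ(1),φ(10)) = (7,10) ∈ E(G2) ✓
  (2,3) → (φ(2),φ(3)) = (3,5) ∈ E(G2) ✓
  (2,4) → (φ(2),φ(4)) = (0,3) ∈ E(G2) ✓
  (2,6) → (φ(2),φ(6)) = (1,3) ∈ E(G2) ✓
  (2,7) → (φ(2),φ(7)) = (3,6) ∈ E(G2) ✓
  (2,8) → (φ(2),φ(8)) = (3,4) ∈ E(G2) ✓
  (2,9) → (φ(2),φ(9)) = (3,9) ∈ E(G2) ✓
  (3,7) → (φ(3),φ(7)) = (5,6) ∈ E(G2) ✓
  (3,10) → (φ(3),φ(10)) = (5,10) ∈ E(G2) ✓
  (4,6) → (φ(4),φ(6)) = (0,1) ∈ E(G2) ✓
  (4,9) → (φ(4),φ(9)) = (0,9) ∈ E(G2) ✓
  (5,7) → (φ(5),φ(7)) = (6,8) ∈ E(G2) ✓
  (5,8) → (φ(5),φ(8)) = (4,8) ∈ E(G2) ✓
  (5,10) → (φ(5),φ(10)) = (8,10) ∈ E(G2) ✓
  (6,7) → (φ(6),φ(7)) = (1,6) ∈ E(G2) ✓
  (6,9) → (φ(6),φ(9)) = (1,9) ∈ E(G2) ✓
  (6,10) → (φ(6),φ(10)) = (1,10) ∈ E(G2) ✓
  (7,8) → (φ(7),φ(8)) = (4,6) ∈ E(G2) ✓
  (7,10) → (φ(7),φ(10)) = (6,10) ∈ E(G2) ✓
  (9,10) → (φ(9),φ(10)) = (9,10) ∈ E(G2) ✓
All 27 edges of G1 map to edges of G2, and |E(G1)| = |E(G2)| = 27, so φ is a bijection on edges as well as vertices. Hence G1 ≅ G2.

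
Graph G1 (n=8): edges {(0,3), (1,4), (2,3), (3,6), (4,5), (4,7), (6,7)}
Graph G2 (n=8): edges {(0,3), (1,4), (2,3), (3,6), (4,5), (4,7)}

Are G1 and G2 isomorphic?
No, not isomorphic

The graphs are NOT isomorphic.

Counting edges: G1 has 7 edge(s); G2 has 6 edge(s).
Edge count is an isomorphism invariant (a bijection on vertices induces a bijection on edges), so differing edge counts rule out isomorphism.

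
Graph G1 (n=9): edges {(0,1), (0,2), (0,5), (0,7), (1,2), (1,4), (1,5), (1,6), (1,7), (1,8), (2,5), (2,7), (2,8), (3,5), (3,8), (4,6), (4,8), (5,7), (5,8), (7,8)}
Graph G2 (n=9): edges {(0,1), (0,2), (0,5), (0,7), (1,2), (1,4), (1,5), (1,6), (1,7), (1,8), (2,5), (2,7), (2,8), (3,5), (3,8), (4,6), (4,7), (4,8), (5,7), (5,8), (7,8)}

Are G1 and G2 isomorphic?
No, not isomorphic

The graphs are NOT isomorphic.

Counting edges: G1 has 20 edge(s); G2 has 21 edge(s).
Edge count is an isomorphism invariant (a bijection on vertices induces a bijection on edges), so differing edge counts rule out isomorphism.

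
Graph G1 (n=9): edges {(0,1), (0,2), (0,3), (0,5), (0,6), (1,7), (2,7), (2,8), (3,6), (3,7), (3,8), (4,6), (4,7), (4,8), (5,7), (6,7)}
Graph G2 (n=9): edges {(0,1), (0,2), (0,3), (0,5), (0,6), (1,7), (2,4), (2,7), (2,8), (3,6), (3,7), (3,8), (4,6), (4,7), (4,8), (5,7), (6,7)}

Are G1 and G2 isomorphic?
No, not isomorphic

The graphs are NOT isomorphic.

Counting edges: G1 has 16 edge(s); G2 has 17 edge(s).
Edge count is an isomorphism invariant (a bijection on vertices induces a bijection on edges), so differing edge counts rule out isomorphism.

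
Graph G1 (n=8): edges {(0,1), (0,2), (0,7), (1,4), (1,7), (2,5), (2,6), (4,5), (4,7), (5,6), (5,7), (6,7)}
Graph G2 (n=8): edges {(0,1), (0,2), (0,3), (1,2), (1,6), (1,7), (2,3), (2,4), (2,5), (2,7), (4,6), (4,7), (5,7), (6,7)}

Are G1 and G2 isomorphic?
No, not isomorphic

The graphs are NOT isomorphic.

Connected components of G1: 2 component(s) with vertex sets [[3], [0, 1, 2, 4, 5, 6, 7]], sizes [1, 7].
Connected components of G2: 1 component(s) with vertex sets [[0, 1, 2, 3, 4, 5, 6, 7]], sizes [8].
The number of connected components (and the multiset of component sizes) is an isomorphism invariant — an isomorphism maps each component of G1 bijectively onto a component of G2. Since G1 has 2 component(s) and G2 has 1, they cannot be isomorphic.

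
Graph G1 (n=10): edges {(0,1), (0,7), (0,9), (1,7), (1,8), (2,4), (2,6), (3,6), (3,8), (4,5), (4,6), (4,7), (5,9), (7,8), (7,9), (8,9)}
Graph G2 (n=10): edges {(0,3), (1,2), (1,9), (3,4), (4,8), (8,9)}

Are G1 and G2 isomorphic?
No, not isomorphic

The graphs are NOT isomorphic.

Connected components of G1: 1 component(s) with vertex sets [[0, 1, 2, 3, 4, 5, 6, 7, 8, 9]], sizes [10].
Connected components of G2: 4 component(s) with vertex sets [[5], [6], [7], [0, 1, 2, 3, 4, 8, 9]], sizes [1, 1, 1, 7].
The number of connected components (and the multiset of component sizes) is an isomorphism invariant — an isomorphism maps each component of G1 bijectively onto a component of G2. Since G1 has 1 component(s) and G2 has 4, they cannot be isomorphic.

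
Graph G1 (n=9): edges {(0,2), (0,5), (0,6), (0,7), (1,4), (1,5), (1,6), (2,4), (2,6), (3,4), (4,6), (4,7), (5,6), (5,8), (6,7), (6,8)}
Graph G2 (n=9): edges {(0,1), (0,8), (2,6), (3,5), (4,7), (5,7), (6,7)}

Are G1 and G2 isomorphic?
No, not isomorphic

The graphs are NOT isomorphic.

Connected components of G1: 1 component(s) with vertex sets [[0, 1, 2, 3, 4, 5, 6, 7, 8]], sizes [9].
Connected components of G2: 2 component(s) with vertex sets [[0, 1, 8], [2, 3, 4, 5, 6, 7]], sizes [3, 6].
The number of connected components (and the multiset of component sizes) is an isomorphism invariant — an isomorphism maps each component of G1 bijectively onto a component of G2. Since G1 has 1 component(s) and G2 has 2, they cannot be isomorphic.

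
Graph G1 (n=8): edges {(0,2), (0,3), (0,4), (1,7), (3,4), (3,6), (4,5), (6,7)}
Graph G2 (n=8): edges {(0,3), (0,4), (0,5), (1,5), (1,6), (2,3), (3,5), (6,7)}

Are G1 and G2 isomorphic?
Yes, isomorphic

The graphs are isomorphic.
One valid mapping φ: V(G1) → V(G2): 0→3, 1→7, 2→2, 3→5, 4→0, 5→4, 6→1, 7→6

Verify φ preserves adjacency — for each edge of G1, its image is an edge of G2:
  (0,2) → (φ(0),φ(2)) = (2,3) ∈ E(G2) ✓
  (0,3) → (φ(0),φ(3)) = (3,5) ∈ E(G2) ✓
  (0,4) → (φ(0),φ(4)) = (0,3) ∈ E(G2) ✓
  (1,7) → (φ(1),φ(7)) = (6,7) ∈ E(G2) ✓
  (3,4) → (φ(3),φ(4)) = (0,5) ∈ E(G2) ✓
  (3,6) → (φ(3),φ(6)) = (1,5) ∈ E(G2) ✓
  (4,5) → (φ(4),φ(5)) = (0,4) ∈ E(G2) ✓
  (6,7) → (φ(6),φ(7)) = (1,6) ∈ E(G2) ✓
All 8 edges of G1 map to edges of G2, and |E(G1)| = |E(G2)| = 8, so φ is a bijection on edges as well as vertices. Hence G1 ≅ G2.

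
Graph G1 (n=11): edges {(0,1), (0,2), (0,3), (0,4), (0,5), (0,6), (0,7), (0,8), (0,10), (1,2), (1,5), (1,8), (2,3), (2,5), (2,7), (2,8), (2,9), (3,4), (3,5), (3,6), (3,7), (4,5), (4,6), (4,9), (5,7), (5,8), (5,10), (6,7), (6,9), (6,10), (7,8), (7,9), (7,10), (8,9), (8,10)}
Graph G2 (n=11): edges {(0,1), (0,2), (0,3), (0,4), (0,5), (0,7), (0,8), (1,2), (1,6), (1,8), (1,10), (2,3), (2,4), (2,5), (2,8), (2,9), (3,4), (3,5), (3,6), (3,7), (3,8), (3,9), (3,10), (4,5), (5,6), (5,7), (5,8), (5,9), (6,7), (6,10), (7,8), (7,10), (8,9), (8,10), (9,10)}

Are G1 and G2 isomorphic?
Yes, isomorphic

The graphs are isomorphic.
One valid mapping φ: V(G1) → V(G2): 0→3, 1→4, 2→0, 3→7, 4→6, 5→5, 6→10, 7→8, 8→2, 9→1, 10→9

Verify φ preserves adjacency — for each edge of G1, its image is an edge of G2:
  (0,1) → (φ(0),φ(1)) = (3,4) ∈ E(G2) ✓
  (0,2) → (φ(0),φ(2)) = (0,3) ∈ E(G2) ✓
  (0,3) → (φ(0),φ(3)) = (3,7) ∈ E(G2) ✓
  (0,4) → (φ(0),φ(4)) = (3,6) ∈ E(G2) ✓
  (0,5) → (φ(0),φ(5)) = (3,5) ∈ E(G2) ✓
  (0,6) → (φ(0),φ(6)) = (3,10) ∈ E(G2) ✓
  (0,7) → (φ(0),φ(7)) = (3,8) ∈ E(G2) ✓
  (0,8) → (φ(0),φ(8)) = (2,3) ∈ E(G2) ✓
  (0,10) → (φ(0),φ(10)) = (3,9) ∈ E(G2) ✓
  (1,2) → (φ(1),φ(2)) = (0,4) ∈ E(G2) ✓
  (1,5) → (φ(1),φ(5)) = (4,5) ∈ E(G2) ✓
  (1,8) → (φ(1),φ(8)) = (2,4) ∈ E(G2) ✓
  (2,3) → (φ(2),φ(3)) = (0,7) ∈ E(G2) ✓
  (2,5) → (φ(2),φ(5)) = (0,5) ∈ E(G2) ✓
  (2,7) → (φ(2),φ(7)) = (0,8) ∈ E(G2) ✓
  (2,8) → (φ(2),φ(8)) = (0,2) ∈ E(G2) ✓
  (2,9) → (φ(2),φ(9)) = (0,1) ∈ E(G2) ✓
  (3,4) → (φ(3),φ(4)) = (6,7) ∈ E(G2) ✓
  (3,5) → (φ(3),φ(5)) = (5,7) ∈ E(G2) ✓
  (3,6) → (φ(3),φ(6)) = (7,10) ∈ E(G2) ✓
  (3,7) → (φ(3),φ(7)) = (7,8) ∈ E(G2) ✓
  (4,5) → (φ(4),φ(5)) = (5,6) ∈ E(G2) ✓
  (4,6) → (φ(4),φ(6)) = (6,10) ∈ E(G2) ✓
  (4,9) → (φ(4),φ(9)) = (1,6) ∈ E(G2) ✓
  (5,7) → (φ(5),φ(7)) = (5,8) ∈ E(G2) ✓
  (5,8) → (φ(5),φ(8)) = (2,5) ∈ E(G2) ✓
  (5,10) → (φ(5),φ(10)) = (5,9) ∈ E(G2) ✓
  (6,7) → (φ(6),φ(7)) = (8,10) ∈ E(G2) ✓
  (6,9) → (φ(6),φ(9)) = (1,10) ∈ E(G2) ✓
  (6,10) → (φ(6),φ(10)) = (9,10) ∈ E(G2) ✓
  (7,8) → (φ(7),φ(8)) = (2,8) ∈ E(G2) ✓
  (7,9) → (φ(7),φ(9)) = (1,8) ∈ E(G2) ✓
  (7,10) → (φ(7),φ(10)) = (8,9) ∈ E(G2) ✓
  (8,9) → (φ(8),φ(9)) = (1,2) ∈ E(G2) ✓
  (8,10) → (φ(8),φ(10)) = (2,9) ∈ E(G2) ✓
All 35 edges of G1 map to edges of G2, and |E(G1)| = |E(G2)| = 35, so φ is a bijection on edges as well as vertices. Hence G1 ≅ G2.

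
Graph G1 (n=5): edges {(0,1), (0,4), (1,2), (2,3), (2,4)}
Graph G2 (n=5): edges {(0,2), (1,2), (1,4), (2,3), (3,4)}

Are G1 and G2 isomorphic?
Yes, isomorphic

The graphs are isomorphic.
One valid mapping φ: V(G1) → V(G2): 0→4, 1→3, 2→2, 3→0, 4→1

Verify φ preserves adjacency — for each edge of G1, its image is an edge of G2:
  (0,1) → (φ(0),φ(1)) = (3,4) ∈ E(G2) ✓
  (0,4) → (φ(0),φ(4)) = (1,4) ∈ E(G2) ✓
  (1,2) → (φ(1),φ(2)) = (2,3) ∈ E(G2) ✓
  (2,3) → (φ(2),φ(3)) = (0,2) ∈ E(G2) ✓
  (2,4) → (φ(2),φ(4)) = (1,2) ∈ E(G2) ✓
All 5 edges of G1 map to edges of G2, and |E(G1)| = |E(G2)| = 5, so φ is a bijection on edges as well as vertices. Hence G1 ≅ G2.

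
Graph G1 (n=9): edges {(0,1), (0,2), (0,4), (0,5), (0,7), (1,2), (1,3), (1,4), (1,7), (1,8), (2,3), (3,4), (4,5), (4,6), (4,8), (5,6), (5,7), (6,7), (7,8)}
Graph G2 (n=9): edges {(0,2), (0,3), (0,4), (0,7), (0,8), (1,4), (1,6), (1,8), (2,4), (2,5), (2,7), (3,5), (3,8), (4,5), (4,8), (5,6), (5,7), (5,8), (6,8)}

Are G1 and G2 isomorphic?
Yes, isomorphic

The graphs are isomorphic.
One valid mapping φ: V(G1) → V(G2): 0→4, 1→8, 2→1, 3→6, 4→5, 5→2, 6→7, 7→0, 8→3

Verify φ preserves adjacency — for each edge of G1, its image is an edge of G2:
  (0,1) → (φ(0),φ(1)) = (4,8) ∈ E(G2) ✓
  (0,2) → (φ(0),φ(2)) = (1,4) ∈ E(G2) ✓
  (0,4) → (φ(0),φ(4)) = (4,5) ∈ E(G2) ✓
  (0,5) → (φ(0),φ(5)) = (2,4) ∈ E(G2) ✓
  (0,7) → (φ(0),φ(7)) = (0,4) ∈ E(G2) ✓
  (1,2) → (φ(1),φ(2)) = (1,8) ∈ E(G2) ✓
  (1,3) → (φ(1),φ(3)) = (6,8) ∈ E(G2) ✓
  (1,4) → (φ(1),φ(4)) = (5,8) ∈ E(G2) ✓
  (1,7) → (φ(1),φ(7)) = (0,8) ∈ E(G2) ✓
  (1,8) → (φ(1),φ(8)) = (3,8) ∈ E(G2) ✓
  (2,3) → (φ(2),φ(3)) = (1,6) ∈ E(G2) ✓
  (3,4) → (φ(3),φ(4)) = (5,6) ∈ E(G2) ✓
  (4,5) → (φ(4),φ(5)) = (2,5) ∈ E(G2) ✓
  (4,6) → (φ(4),φ(6)) = (5,7) ∈ E(G2) ✓
  (4,8) → (φ(4),φ(8)) = (3,5) ∈ E(G2) ✓
  (5,6) → (φ(5),φ(6)) = (2,7) ∈ E(G2) ✓
  (5,7) → (φ(5),φ(7)) = (0,2) ∈ E(G2) ✓
  (6,7) → (φ(6),φ(7)) = (0,7) ∈ E(G2) ✓
  (7,8) → (φ(7),φ(8)) = (0,3) ∈ E(G2) ✓
All 19 edges of G1 map to edges of G2, and |E(G1)| = |E(G2)| = 19, so φ is a bijection on edges as well as vertices. Hence G1 ≅ G2.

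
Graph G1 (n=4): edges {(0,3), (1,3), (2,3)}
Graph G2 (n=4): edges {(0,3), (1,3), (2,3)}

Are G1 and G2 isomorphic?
Yes, isomorphic

The graphs are isomorphic.
One valid mapping φ: V(G1) → V(G2): 0→0, 1→2, 2→1, 3→3

Verify φ preserves adjacency — for each edge of G1, its image is an edge of G2:
  (0,3) → (φ(0),φ(3)) = (0,3) ∈ E(G2) ✓
  (1,3) → (φ(1),φ(3)) = (2,3) ∈ E(G2) ✓
  (2,3) → (φ(2),φ(3)) = (1,3) ∈ E(G2) ✓
All 3 edges of G1 map to edges of G2, and |E(G1)| = |E(G2)| = 3, so φ is a bijection on edges as well as vertices. Hence G1 ≅ G2.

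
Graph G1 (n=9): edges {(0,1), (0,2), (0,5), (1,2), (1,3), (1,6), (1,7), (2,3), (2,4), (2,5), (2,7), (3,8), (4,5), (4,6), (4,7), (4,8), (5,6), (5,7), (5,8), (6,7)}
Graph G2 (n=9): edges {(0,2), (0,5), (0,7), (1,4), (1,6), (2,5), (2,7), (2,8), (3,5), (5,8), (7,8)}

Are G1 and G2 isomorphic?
No, not isomorphic

The graphs are NOT isomorphic.

Connected components of G1: 1 component(s) with vertex sets [[0, 1, 2, 3, 4, 5, 6, 7, 8]], sizes [9].
Connected components of G2: 2 component(s) with vertex sets [[1, 4, 6], [0, 2, 3, 5, 7, 8]], sizes [3, 6].
The number of connected components (and the multiset of component sizes) is an isomorphism invariant — an isomorphism maps each component of G1 bijectively onto a component of G2. Since G1 has 1 component(s) and G2 has 2, they cannot be isomorphic.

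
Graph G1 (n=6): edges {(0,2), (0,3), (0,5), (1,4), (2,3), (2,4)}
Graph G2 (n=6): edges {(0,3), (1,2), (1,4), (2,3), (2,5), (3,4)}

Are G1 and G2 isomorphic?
No, not isomorphic

The graphs are NOT isomorphic.

Counting triangles (3-cliques): G1 has 1, G2 has 0.
Triangle count is an isomorphism invariant, so differing triangle counts rule out isomorphism.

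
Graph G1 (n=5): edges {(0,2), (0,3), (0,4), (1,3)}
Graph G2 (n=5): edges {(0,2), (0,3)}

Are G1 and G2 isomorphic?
No, not isomorphic

The graphs are NOT isomorphic.

Connected components of G1: 1 component(s) with vertex sets [[0, 1, 2, 3, 4]], sizes [5].
Connected components of G2: 3 component(s) with vertex sets [[1], [4], [0, 2, 3]], sizes [1, 1, 3].
The number of connected components (and the multiset of component sizes) is an isomorphism invariant — an isomorphism maps each component of G1 bijectively onto a component of G2. Since G1 has 1 component(s) and G2 has 3, they cannot be isomorphic.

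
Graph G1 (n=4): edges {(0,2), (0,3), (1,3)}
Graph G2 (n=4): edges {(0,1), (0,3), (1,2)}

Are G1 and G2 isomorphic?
Yes, isomorphic

The graphs are isomorphic.
One valid mapping φ: V(G1) → V(G2): 0→1, 1→3, 2→2, 3→0

Verify φ preserves adjacency — for each edge of G1, its image is an edge of G2:
  (0,2) → (φ(0),φ(2)) = (1,2) ∈ E(G2) ✓
  (0,3) → (φ(0),φ(3)) = (0,1) ∈ E(G2) ✓
  (1,3) → (φ(1),φ(3)) = (0,3) ∈ E(G2) ✓
All 3 edges of G1 map to edges of G2, and |E(G1)| = |E(G2)| = 3, so φ is a bijection on edges as well as vertices. Hence G1 ≅ G2.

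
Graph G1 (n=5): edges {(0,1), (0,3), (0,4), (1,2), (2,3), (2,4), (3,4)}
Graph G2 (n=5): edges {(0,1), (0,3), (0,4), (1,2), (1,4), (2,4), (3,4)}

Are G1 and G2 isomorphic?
No, not isomorphic

The graphs are NOT isomorphic.

Degrees in G1: deg(0)=3, deg(1)=2, deg(2)=3, deg(3)=3, deg(4)=3.
Sorted degree sequence of G1: [3, 3, 3, 3, 2].
Degrees in G2: deg(0)=3, deg(1)=3, deg(2)=2, deg(3)=2, deg(4)=4.
Sorted degree sequence of G2: [4, 3, 3, 2, 2].
The (sorted) degree sequence is an isomorphism invariant, so since G1 and G2 have different degree sequences they cannot be isomorphic.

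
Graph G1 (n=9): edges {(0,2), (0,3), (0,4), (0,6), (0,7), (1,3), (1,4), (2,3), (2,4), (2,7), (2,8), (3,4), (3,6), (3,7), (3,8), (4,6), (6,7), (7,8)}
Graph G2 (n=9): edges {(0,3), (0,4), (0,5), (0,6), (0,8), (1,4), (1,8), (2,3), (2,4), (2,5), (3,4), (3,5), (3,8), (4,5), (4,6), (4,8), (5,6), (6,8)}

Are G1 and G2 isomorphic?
Yes, isomorphic

The graphs are isomorphic.
One valid mapping φ: V(G1) → V(G2): 0→0, 1→1, 2→3, 3→4, 4→8, 5→7, 6→6, 7→5, 8→2

Verify φ preserves adjacency — for each edge of G1, its image is an edge of G2:
  (0,2) → (φ(0),φ(2)) = (0,3) ∈ E(G2) ✓
  (0,3) → (φ(0),φ(3)) = (0,4) ∈ E(G2) ✓
  (0,4) → (φ(0),φ(4)) = (0,8) ∈ E(G2) ✓
  (0,6) → (φ(0),φ(6)) = (0,6) ∈ E(G2) ✓
  (0,7) → (φ(0),φ(7)) = (0,5) ∈ E(G2) ✓
  (1,3) → (φ(1),φ(3)) = (1,4) ∈ E(G2) ✓
  (1,4) → (φ(1),φ(4)) = (1,8) ∈ E(G2) ✓
  (2,3) → (φ(2),φ(3)) = (3,4) ∈ E(G2) ✓
  (2,4) → (φ(2),φ(4)) = (3,8) ∈ E(G2) ✓
  (2,7) → (φ(2),φ(7)) = (3,5) ∈ E(G2) ✓
  (2,8) → (φ(2),φ(8)) = (2,3) ∈ E(G2) ✓
  (3,4) → (φ(3),φ(4)) = (4,8) ∈ E(G2) ✓
  (3,6) → (φ(3),φ(6)) = (4,6) ∈ E(G2) ✓
  (3,7) → (φ(3),φ(7)) = (4,5) ∈ E(G2) ✓
  (3,8) → (φ(3),φ(8)) = (2,4) ∈ E(G2) ✓
  (4,6) → (φ(4),φ(6)) = (6,8) ∈ E(G2) ✓
  (6,7) → (φ(6),φ(7)) = (5,6) ∈ E(G2) ✓
  (7,8) → (φ(7),φ(8)) = (2,5) ∈ E(G2) ✓
All 18 edges of G1 map to edges of G2, and |E(G1)| = |E(G2)| = 18, so φ is a bijection on edges as well as vertices. Hence G1 ≅ G2.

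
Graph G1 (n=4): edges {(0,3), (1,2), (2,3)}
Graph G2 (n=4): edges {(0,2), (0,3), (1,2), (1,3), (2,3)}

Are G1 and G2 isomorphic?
No, not isomorphic

The graphs are NOT isomorphic.

Counting edges: G1 has 3 edge(s); G2 has 5 edge(s).
Edge count is an isomorphism invariant (a bijection on vertices induces a bijection on edges), so differing edge counts rule out isomorphism.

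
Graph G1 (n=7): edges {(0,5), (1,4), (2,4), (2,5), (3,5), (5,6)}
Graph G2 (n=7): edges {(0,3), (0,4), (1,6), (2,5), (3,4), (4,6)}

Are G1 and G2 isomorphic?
No, not isomorphic

The graphs are NOT isomorphic.

Connected components of G1: 1 component(s) with vertex sets [[0, 1, 2, 3, 4, 5, 6]], sizes [7].
Connected components of G2: 2 component(s) with vertex sets [[2, 5], [0, 1, 3, 4, 6]], sizes [2, 5].
The number of connected components (and the multiset of component sizes) is an isomorphism invariant — an isomorphism maps each component of G1 bijectively onto a component of G2. Since G1 has 1 component(s) and G2 has 2, they cannot be isomorphic.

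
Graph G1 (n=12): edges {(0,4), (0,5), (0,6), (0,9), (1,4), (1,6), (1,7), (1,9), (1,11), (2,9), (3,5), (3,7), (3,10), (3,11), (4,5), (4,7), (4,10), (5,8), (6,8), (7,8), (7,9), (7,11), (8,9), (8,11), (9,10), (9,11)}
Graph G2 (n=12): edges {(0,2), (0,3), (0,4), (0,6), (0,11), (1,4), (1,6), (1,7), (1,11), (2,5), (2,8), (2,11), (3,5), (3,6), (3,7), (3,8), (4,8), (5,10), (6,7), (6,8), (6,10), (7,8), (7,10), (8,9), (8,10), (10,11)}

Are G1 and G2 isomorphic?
Yes, isomorphic

The graphs are isomorphic.
One valid mapping φ: V(G1) → V(G2): 0→2, 1→3, 2→9, 3→1, 4→0, 5→11, 6→5, 7→6, 8→10, 9→8, 10→4, 11→7

Verify φ preserves adjacency — for each edge of G1, its image is an edge of G2:
  (0,4) → (φ(0),φ(4)) = (0,2) ∈ E(G2) ✓
  (0,5) → (φ(0),φ(5)) = (2,11) ∈ E(G2) ✓
  (0,6) → (φ(0),φ(6)) = (2,5) ∈ E(G2) ✓
  (0,9) → (φ(0),φ(9)) = (2,8) ∈ E(G2) ✓
  (1,4) → (φ(1),φ(4)) = (0,3) ∈ E(G2) ✓
  (1,6) → (φ(1),φ(6)) = (3,5) ∈ E(G2) ✓
  (1,7) → (φ(1),φ(7)) = (3,6) ∈ E(G2) ✓
  (1,9) → (φ(1),φ(9)) = (3,8) ∈ E(G2) ✓
  (1,11) → (φ(1),φ(11)) = (3,7) ∈ E(G2) ✓
  (2,9) → (φ(2),φ(9)) = (8,9) ∈ E(G2) ✓
  (3,5) → (φ(3),φ(5)) = (1,11) ∈ E(G2) ✓
  (3,7) → (φ(3),φ(7)) = (1,6) ∈ E(G2) ✓
  (3,10) → (φ(3),φ(10)) = (1,4) ∈ E(G2) ✓
  (3,11) → (φ(3),φ(11)) = (1,7) ∈ E(G2) ✓
  (4,5) → (φ(4),φ(5)) = (0,11) ∈ E(G2) ✓
  (4,7) → (φ(4),φ(7)) = (0,6) ∈ E(G2) ✓
  (4,10) → (φ(4),φ(10)) = (0,4) ∈ E(G2) ✓
  (5,8) → (φ(5),φ(8)) = (10,11) ∈ E(G2) ✓
  (6,8) → (φ(6),φ(8)) = (5,10) ∈ E(G2) ✓
  (7,8) → (φ(7),φ(8)) = (6,10) ∈ E(G2) ✓
  (7,9) → (φ(7),φ(9)) = (6,8) ∈ E(G2) ✓
  (7,11) → (φ(7),φ(11)) = (6,7) ∈ E(G2) ✓
  (8,9) → (φ(8),φ(9)) = (8,10) ∈ E(G2) ✓
  (8,11) → (φ(8),φ(11)) = (7,10) ∈ E(G2) ✓
  (9,10) → (φ(9),φ(10)) = (4,8) ∈ E(G2) ✓
  (9,11) → (φ(9),φ(11)) = (7,8) ∈ E(G2) ✓
All 26 edges of G1 map to edges of G2, and |E(G1)| = |E(G2)| = 26, so φ is a bijection on edges as well as vertices. Hence G1 ≅ G2.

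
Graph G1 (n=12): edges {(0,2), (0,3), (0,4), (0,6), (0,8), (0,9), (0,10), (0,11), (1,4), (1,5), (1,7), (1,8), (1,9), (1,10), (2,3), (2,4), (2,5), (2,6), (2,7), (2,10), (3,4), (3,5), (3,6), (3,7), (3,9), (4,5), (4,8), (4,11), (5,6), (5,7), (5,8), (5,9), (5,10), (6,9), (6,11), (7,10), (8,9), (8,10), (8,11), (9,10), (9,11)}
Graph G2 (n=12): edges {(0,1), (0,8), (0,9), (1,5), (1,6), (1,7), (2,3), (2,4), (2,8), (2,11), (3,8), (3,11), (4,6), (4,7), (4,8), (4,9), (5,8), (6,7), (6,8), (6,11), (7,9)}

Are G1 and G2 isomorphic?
No, not isomorphic

The graphs are NOT isomorphic.

Connected components of G1: 1 component(s) with vertex sets [[0, 1, 2, 3, 4, 5, 6, 7, 8, 9, 10, 11]], sizes [12].
Connected components of G2: 2 component(s) with vertex sets [[10], [0, 1, 2, 3, 4, 5, 6, 7, 8, 9, 11]], sizes [1, 11].
The number of connected components (and the multiset of component sizes) is an isomorphism invariant — an isomorphism maps each component of G1 bijectively onto a component of G2. Since G1 has 1 component(s) and G2 has 2, they cannot be isomorphic.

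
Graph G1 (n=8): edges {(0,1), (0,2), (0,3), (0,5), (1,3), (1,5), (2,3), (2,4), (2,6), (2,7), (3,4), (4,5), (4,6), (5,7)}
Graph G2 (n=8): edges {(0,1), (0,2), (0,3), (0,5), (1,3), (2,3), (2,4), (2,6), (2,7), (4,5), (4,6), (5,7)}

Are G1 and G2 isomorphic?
No, not isomorphic

The graphs are NOT isomorphic.

Counting edges: G1 has 14 edge(s); G2 has 12 edge(s).
Edge count is an isomorphism invariant (a bijection on vertices induces a bijection on edges), so differing edge counts rule out isomorphism.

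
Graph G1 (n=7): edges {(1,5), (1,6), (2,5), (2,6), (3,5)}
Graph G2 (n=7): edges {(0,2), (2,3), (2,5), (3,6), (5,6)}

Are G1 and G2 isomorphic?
Yes, isomorphic

The graphs are isomorphic.
One valid mapping φ: V(G1) → V(G2): 0→1, 1→3, 2→5, 3→0, 4→4, 5→2, 6→6

Verify φ preserves adjacency — for each edge of G1, its image is an edge of G2:
  (1,5) → (φ(1),φ(5)) = (2,3) ∈ E(G2) ✓
  (1,6) → (φ(1),φ(6)) = (3,6) ∈ E(G2) ✓
  (2,5) → (φ(2),φ(5)) = (2,5) ∈ E(G2) ✓
  (2,6) → (φ(2),φ(6)) = (5,6) ∈ E(G2) ✓
  (3,5) → (φ(3),φ(5)) = (0,2) ∈ E(G2) ✓
All 5 edges of G1 map to edges of G2, and |E(G1)| = |E(G2)| = 5, so φ is a bijection on edges as well as vertices. Hence G1 ≅ G2.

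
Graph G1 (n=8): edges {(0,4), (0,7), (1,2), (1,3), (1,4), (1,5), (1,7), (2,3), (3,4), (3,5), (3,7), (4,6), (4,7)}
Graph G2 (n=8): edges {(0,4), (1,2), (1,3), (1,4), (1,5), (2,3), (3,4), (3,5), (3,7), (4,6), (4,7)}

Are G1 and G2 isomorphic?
No, not isomorphic

The graphs are NOT isomorphic.

Counting edges: G1 has 13 edge(s); G2 has 11 edge(s).
Edge count is an isomorphism invariant (a bijection on vertices induces a bijection on edges), so differing edge counts rule out isomorphism.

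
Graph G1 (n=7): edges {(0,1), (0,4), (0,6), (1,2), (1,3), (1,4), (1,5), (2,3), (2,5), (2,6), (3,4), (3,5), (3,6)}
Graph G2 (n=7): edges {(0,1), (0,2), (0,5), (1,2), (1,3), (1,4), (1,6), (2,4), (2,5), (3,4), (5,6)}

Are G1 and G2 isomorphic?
No, not isomorphic

The graphs are NOT isomorphic.

Counting triangles (3-cliques): G1 has 7, G2 has 4.
Triangle count is an isomorphism invariant, so differing triangle counts rule out isomorphism.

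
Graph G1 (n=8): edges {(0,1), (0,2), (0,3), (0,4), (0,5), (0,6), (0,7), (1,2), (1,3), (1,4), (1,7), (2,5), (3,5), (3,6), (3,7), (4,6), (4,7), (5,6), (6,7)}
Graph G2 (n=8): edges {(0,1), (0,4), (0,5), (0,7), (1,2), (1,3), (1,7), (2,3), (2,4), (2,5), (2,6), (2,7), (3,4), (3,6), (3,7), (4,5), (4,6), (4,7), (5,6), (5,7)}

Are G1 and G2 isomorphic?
No, not isomorphic

The graphs are NOT isomorphic.

Counting triangles (3-cliques): G1 has 17, G2 has 19.
Triangle count is an isomorphism invariant, so differing triangle counts rule out isomorphism.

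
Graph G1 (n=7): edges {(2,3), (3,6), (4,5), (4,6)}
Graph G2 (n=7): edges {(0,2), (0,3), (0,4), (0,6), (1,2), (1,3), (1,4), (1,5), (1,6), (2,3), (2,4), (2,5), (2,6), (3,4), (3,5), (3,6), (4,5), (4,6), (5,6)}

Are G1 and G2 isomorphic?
No, not isomorphic

The graphs are NOT isomorphic.

Counting triangles (3-cliques): G1 has 0, G2 has 26.
Triangle count is an isomorphism invariant, so differing triangle counts rule out isomorphism.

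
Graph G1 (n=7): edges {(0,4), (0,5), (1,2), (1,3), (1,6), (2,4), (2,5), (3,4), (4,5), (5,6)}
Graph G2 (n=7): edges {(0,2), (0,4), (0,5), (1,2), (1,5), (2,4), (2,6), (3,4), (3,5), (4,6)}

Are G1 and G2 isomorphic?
Yes, isomorphic

The graphs are isomorphic.
One valid mapping φ: V(G1) → V(G2): 0→6, 1→5, 2→0, 3→3, 4→4, 5→2, 6→1

Verify φ preserves adjacency — for each edge of G1, its image is an edge of G2:
  (0,4) → (φ(0),φ(4)) = (4,6) ∈ E(G2) ✓
  (0,5) → (φ(0),φ(5)) = (2,6) ∈ E(G2) ✓
  (1,2) → (φ(1),φ(2)) = (0,5) ∈ E(G2) ✓
  (1,3) → (φ(1),φ(3)) = (3,5) ∈ E(G2) ✓
  (1,6) → (φ(1),φ(6)) = (1,5) ∈ E(G2) ✓
  (2,4) → (φ(2),φ(4)) = (0,4) ∈ E(G2) ✓
  (2,5) → (φ(2),φ(5)) = (0,2) ∈ E(G2) ✓
  (3,4) → (φ(3),φ(4)) = (3,4) ∈ E(G2) ✓
  (4,5) → (φ(4),φ(5)) = (2,4) ∈ E(G2) ✓
  (5,6) → (φ(5),φ(6)) = (1,2) ∈ E(G2) ✓
All 10 edges of G1 map to edges of G2, and |E(G1)| = |E(G2)| = 10, so φ is a bijection on edges as well as vertices. Hence G1 ≅ G2.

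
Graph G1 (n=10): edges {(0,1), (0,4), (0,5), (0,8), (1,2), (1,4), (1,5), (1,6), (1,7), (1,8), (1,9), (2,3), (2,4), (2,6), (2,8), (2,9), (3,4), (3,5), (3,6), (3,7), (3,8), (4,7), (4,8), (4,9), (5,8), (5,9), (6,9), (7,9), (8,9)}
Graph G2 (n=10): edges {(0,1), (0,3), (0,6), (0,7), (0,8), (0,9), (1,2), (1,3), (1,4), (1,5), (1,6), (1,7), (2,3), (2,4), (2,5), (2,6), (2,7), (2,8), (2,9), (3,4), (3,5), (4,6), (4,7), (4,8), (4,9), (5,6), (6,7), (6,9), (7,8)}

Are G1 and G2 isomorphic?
Yes, isomorphic

The graphs are isomorphic.
One valid mapping φ: V(G1) → V(G2): 0→5, 1→2, 2→7, 3→0, 4→6, 5→3, 6→8, 7→9, 8→1, 9→4

Verify φ preserves adjacency — for each edge of G1, its image is an edge of G2:
  (0,1) → (φ(0),φ(1)) = (2,5) ∈ E(G2) ✓
  (0,4) → (φ(0),φ(4)) = (5,6) ∈ E(G2) ✓
  (0,5) → (φ(0),φ(5)) = (3,5) ∈ E(G2) ✓
  (0,8) → (φ(0),φ(8)) = (1,5) ∈ E(G2) ✓
  (1,2) → (φ(1),φ(2)) = (2,7) ∈ E(G2) ✓
  (1,4) → (φ(1),φ(4)) = (2,6) ∈ E(G2) ✓
  (1,5) → (φ(1),φ(5)) = (2,3) ∈ E(G2) ✓
  (1,6) → (φ(1),φ(6)) = (2,8) ∈ E(G2) ✓
  (1,7) → (φ(1),φ(7)) = (2,9) ∈ E(G2) ✓
  (1,8) → (φ(1),φ(8)) = (1,2) ∈ E(G2) ✓
  (1,9) → (φ(1),φ(9)) = (2,4) ∈ E(G2) ✓
  (2,3) → (φ(2),φ(3)) = (0,7) ∈ E(G2) ✓
  (2,4) → (φ(2),φ(4)) = (6,7) ∈ E(G2) ✓
  (2,6) → (φ(2),φ(6)) = (7,8) ∈ E(G2) ✓
  (2,8) → (φ(2),φ(8)) = (1,7) ∈ E(G2) ✓
  (2,9) → (φ(2),φ(9)) = (4,7) ∈ E(G2) ✓
  (3,4) → (φ(3),φ(4)) = (0,6) ∈ E(G2) ✓
  (3,5) → (φ(3),φ(5)) = (0,3) ∈ E(G2) ✓
  (3,6) → (φ(3),φ(6)) = (0,8) ∈ E(G2) ✓
  (3,7) → (φ(3),φ(7)) = (0,9) ∈ E(G2) ✓
  (3,8) → (φ(3),φ(8)) = (0,1) ∈ E(G2) ✓
  (4,7) → (φ(4),φ(7)) = (6,9) ∈ E(G2) ✓
  (4,8) → (φ(4),φ(8)) = (1,6) ∈ E(G2) ✓
  (4,9) → (φ(4),φ(9)) = (4,6) ∈ E(G2) ✓
  (5,8) → (φ(5),φ(8)) = (1,3) ∈ E(G2) ✓
  (5,9) → (φ(5),φ(9)) = (3,4) ∈ E(G2) ✓
  (6,9) → (φ(6),φ(9)) = (4,8) ∈ E(G2) ✓
  (7,9) → (φ(7),φ(9)) = (4,9) ∈ E(G2) ✓
  (8,9) → (φ(8),φ(9)) = (1,4) ∈ E(G2) ✓
All 29 edges of G1 map to edges of G2, and |E(G1)| = |E(G2)| = 29, so φ is a bijection on edges as well as vertices. Hence G1 ≅ G2.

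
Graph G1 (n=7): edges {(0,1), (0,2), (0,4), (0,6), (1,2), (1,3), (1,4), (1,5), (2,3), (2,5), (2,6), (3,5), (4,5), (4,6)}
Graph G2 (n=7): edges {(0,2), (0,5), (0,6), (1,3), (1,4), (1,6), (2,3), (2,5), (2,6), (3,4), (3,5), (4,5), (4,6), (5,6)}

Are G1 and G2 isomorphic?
Yes, isomorphic

The graphs are isomorphic.
One valid mapping φ: V(G1) → V(G2): 0→4, 1→5, 2→6, 3→0, 4→3, 5→2, 6→1

Verify φ preserves adjacency — for each edge of G1, its image is an edge of G2:
  (0,1) → (φ(0),φ(1)) = (4,5) ∈ E(G2) ✓
  (0,2) → (φ(0),φ(2)) = (4,6) ∈ E(G2) ✓
  (0,4) → (φ(0),φ(4)) = (3,4) ∈ E(G2) ✓
  (0,6) → (φ(0),φ(6)) = (1,4) ∈ E(G2) ✓
  (1,2) → (φ(1),φ(2)) = (5,6) ∈ E(G2) ✓
  (1,3) → (φ(1),φ(3)) = (0,5) ∈ E(G2) ✓
  (1,4) → (φ(1),φ(4)) = (3,5) ∈ E(G2) ✓
  (1,5) → (φ(1),φ(5)) = (2,5) ∈ E(G2) ✓
  (2,3) → (φ(2),φ(3)) = (0,6) ∈ E(G2) ✓
  (2,5) → (φ(2),φ(5)) = (2,6) ∈ E(G2) ✓
  (2,6) → (φ(2),φ(6)) = (1,6) ∈ E(G2) ✓
  (3,5) → (φ(3),φ(5)) = (0,2) ∈ E(G2) ✓
  (4,5) → (φ(4),φ(5)) = (2,3) ∈ E(G2) ✓
  (4,6) → (φ(4),φ(6)) = (1,3) ∈ E(G2) ✓
All 14 edges of G1 map to edges of G2, and |E(G1)| = |E(G2)| = 14, so φ is a bijection on edges as well as vertices. Hence G1 ≅ G2.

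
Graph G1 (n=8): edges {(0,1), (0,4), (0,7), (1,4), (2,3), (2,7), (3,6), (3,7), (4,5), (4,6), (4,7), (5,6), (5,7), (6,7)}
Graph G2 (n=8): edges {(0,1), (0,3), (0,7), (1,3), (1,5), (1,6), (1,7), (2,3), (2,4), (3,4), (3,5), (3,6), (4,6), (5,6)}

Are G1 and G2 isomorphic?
Yes, isomorphic

The graphs are isomorphic.
One valid mapping φ: V(G1) → V(G2): 0→0, 1→7, 2→2, 3→4, 4→1, 5→5, 6→6, 7→3

Verify φ preserves adjacency — for each edge of G1, its image is an edge of G2:
  (0,1) → (φ(0),φ(1)) = (0,7) ∈ E(G2) ✓
  (0,4) → (φ(0),φ(4)) = (0,1) ∈ E(G2) ✓
  (0,7) → (φ(0),φ(7)) = (0,3) ∈ E(G2) ✓
  (1,4) → (φ(1),φ(4)) = (1,7) ∈ E(G2) ✓
  (2,3) → (φ(2),φ(3)) = (2,4) ∈ E(G2) ✓
  (2,7) → (φ(2),φ(7)) = (2,3) ∈ E(G2) ✓
  (3,6) → (φ(3),φ(6)) = (4,6) ∈ E(G2) ✓
  (3,7) → (φ(3),φ(7)) = (3,4) ∈ E(G2) ✓
  (4,5) → (φ(4),φ(5)) = (1,5) ∈ E(G2) ✓
  (4,6) → (φ(4),φ(6)) = (1,6) ∈ E(G2) ✓
  (4,7) → (φ(4),φ(7)) = (1,3) ∈ E(G2) ✓
  (5,6) → (φ(5),φ(6)) = (5,6) ∈ E(G2) ✓
  (5,7) → (φ(5),φ(7)) = (3,5) ∈ E(G2) ✓
  (6,7) → (φ(6),φ(7)) = (3,6) ∈ E(G2) ✓
All 14 edges of G1 map to edges of G2, and |E(G1)| = |E(G2)| = 14, so φ is a bijection on edges as well as vertices. Hence G1 ≅ G2.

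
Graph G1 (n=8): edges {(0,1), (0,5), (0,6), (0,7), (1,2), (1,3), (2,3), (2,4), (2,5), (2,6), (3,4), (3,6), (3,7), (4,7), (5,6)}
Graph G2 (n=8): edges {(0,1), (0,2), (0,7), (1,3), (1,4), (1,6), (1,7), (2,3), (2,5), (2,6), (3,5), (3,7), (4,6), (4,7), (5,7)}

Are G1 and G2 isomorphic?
Yes, isomorphic

The graphs are isomorphic.
One valid mapping φ: V(G1) → V(G2): 0→2, 1→0, 2→7, 3→1, 4→4, 5→5, 6→3, 7→6

Verify φ preserves adjacency — for each edge of G1, its image is an edge of G2:
  (0,1) → (φ(0),φ(1)) = (0,2) ∈ E(G2) ✓
  (0,5) → (φ(0),φ(5)) = (2,5) ∈ E(G2) ✓
  (0,6) → (φ(0),φ(6)) = (2,3) ∈ E(G2) ✓
  (0,7) → (φ(0),φ(7)) = (2,6) ∈ E(G2) ✓
  (1,2) → (φ(1),φ(2)) = (0,7) ∈ E(G2) ✓
  (1,3) → (φ(1),φ(3)) = (0,1) ∈ E(G2) ✓
  (2,3) → (φ(2),φ(3)) = (1,7) ∈ E(G2) ✓
  (2,4) → (φ(2),φ(4)) = (4,7) ∈ E(G2) ✓
  (2,5) → (φ(2),φ(5)) = (5,7) ∈ E(G2) ✓
  (2,6) → (φ(2),φ(6)) = (3,7) ∈ E(G2) ✓
  (3,4) → (φ(3),φ(4)) = (1,4) ∈ E(G2) ✓
  (3,6) → (φ(3),φ(6)) = (1,3) ∈ E(G2) ✓
  (3,7) → (φ(3),φ(7)) = (1,6) ∈ E(G2) ✓
  (4,7) → (φ(4),φ(7)) = (4,6) ∈ E(G2) ✓
  (5,6) → (φ(5),φ(6)) = (3,5) ∈ E(G2) ✓
All 15 edges of G1 map to edges of G2, and |E(G1)| = |E(G2)| = 15, so φ is a bijection on edges as well as vertices. Hence G1 ≅ G2.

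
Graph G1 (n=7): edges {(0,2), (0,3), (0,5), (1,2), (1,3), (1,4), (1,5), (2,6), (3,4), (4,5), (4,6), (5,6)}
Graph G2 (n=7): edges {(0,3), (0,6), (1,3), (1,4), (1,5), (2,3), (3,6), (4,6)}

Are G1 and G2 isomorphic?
No, not isomorphic

The graphs are NOT isomorphic.

Counting triangles (3-cliques): G1 has 3, G2 has 1.
Triangle count is an isomorphism invariant, so differing triangle counts rule out isomorphism.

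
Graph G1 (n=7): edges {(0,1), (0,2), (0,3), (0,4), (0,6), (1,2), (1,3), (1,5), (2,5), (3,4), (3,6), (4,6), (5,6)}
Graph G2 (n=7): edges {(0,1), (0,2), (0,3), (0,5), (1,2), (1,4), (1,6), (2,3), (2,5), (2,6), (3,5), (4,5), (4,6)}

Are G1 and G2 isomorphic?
Yes, isomorphic

The graphs are isomorphic.
One valid mapping φ: V(G1) → V(G2): 0→2, 1→1, 2→6, 3→0, 4→3, 5→4, 6→5

Verify φ preserves adjacency — for each edge of G1, its image is an edge of G2:
  (0,1) → (φ(0),φ(1)) = (1,2) ∈ E(G2) ✓
  (0,2) → (φ(0),φ(2)) = (2,6) ∈ E(G2) ✓
  (0,3) → (φ(0),φ(3)) = (0,2) ∈ E(G2) ✓
  (0,4) → (φ(0),φ(4)) = (2,3) ∈ E(G2) ✓
  (0,6) → (φ(0),φ(6)) = (2,5) ∈ E(G2) ✓
  (1,2) → (φ(1),φ(2)) = (1,6) ∈ E(G2) ✓
  (1,3) → (φ(1),φ(3)) = (0,1) ∈ E(G2) ✓
  (1,5) → (φ(1),φ(5)) = (1,4) ∈ E(G2) ✓
  (2,5) → (φ(2),φ(5)) = (4,6) ∈ E(G2) ✓
  (3,4) → (φ(3),φ(4)) = (0,3) ∈ E(G2) ✓
  (3,6) → (φ(3),φ(6)) = (0,5) ∈ E(G2) ✓
  (4,6) → (φ(4),φ(6)) = (3,5) ∈ E(G2) ✓
  (5,6) → (φ(5),φ(6)) = (4,5) ∈ E(G2) ✓
All 13 edges of G1 map to edges of G2, and |E(G1)| = |E(G2)| = 13, so φ is a bijection on edges as well as vertices. Hence G1 ≅ G2.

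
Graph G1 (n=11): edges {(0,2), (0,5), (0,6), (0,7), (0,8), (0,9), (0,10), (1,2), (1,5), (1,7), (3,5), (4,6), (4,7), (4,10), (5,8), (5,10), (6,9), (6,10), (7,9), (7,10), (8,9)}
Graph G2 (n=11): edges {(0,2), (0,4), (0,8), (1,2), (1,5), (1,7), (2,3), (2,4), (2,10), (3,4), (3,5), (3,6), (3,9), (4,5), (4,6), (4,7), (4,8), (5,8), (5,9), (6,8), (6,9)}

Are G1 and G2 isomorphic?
Yes, isomorphic

The graphs are isomorphic.
One valid mapping φ: V(G1) → V(G2): 0→4, 1→1, 2→7, 3→10, 4→9, 5→2, 6→6, 7→5, 8→0, 9→8, 10→3

Verify φ preserves adjacency — for each edge of G1, its image is an edge of G2:
  (0,2) → (φ(0),φ(2)) = (4,7) ∈ E(G2) ✓
  (0,5) → (φ(0),φ(5)) = (2,4) ∈ E(G2) ✓
  (0,6) → (φ(0),φ(6)) = (4,6) ∈ E(G2) ✓
  (0,7) → (φ(0),φ(7)) = (4,5) ∈ E(G2) ✓
  (0,8) → (φ(0),φ(8)) = (0,4) ∈ E(G2) ✓
  (0,9) → (φ(0),φ(9)) = (4,8) ∈ E(G2) ✓
  (0,10) → (φ(0),φ(10)) = (3,4) ∈ E(G2) ✓
  (1,2) → (φ(1),φ(2)) = (1,7) ∈ E(G2) ✓
  (1,5) → (φ(1),φ(5)) = (1,2) ∈ E(G2) ✓
  (1,7) → (φ(1),φ(7)) = (1,5) ∈ E(G2) ✓
  (3,5) → (φ(3),φ(5)) = (2,10) ∈ E(G2) ✓
  (4,6) → (φ(4),φ(6)) = (6,9) ∈ E(G2) ✓
  (4,7) → (φ(4),φ(7)) = (5,9) ∈ E(G2) ✓
  (4,10) → (φ(4),φ(10)) = (3,9) ∈ E(G2) ✓
  (5,8) → (φ(5),φ(8)) = (0,2) ∈ E(G2) ✓
  (5,10) → (φ(5),φ(10)) = (2,3) ∈ E(G2) ✓
  (6,9) → (φ(6),φ(9)) = (6,8) ∈ E(G2) ✓
  (6,10) → (φ(6),φ(10)) = (3,6) ∈ E(G2) ✓
  (7,9) → (φ(7),φ(9)) = (5,8) ∈ E(G2) ✓
  (7,10) → (φ(7),φ(10)) = (3,5) ∈ E(G2) ✓
  (8,9) → (φ(8),φ(9)) = (0,8) ∈ E(G2) ✓
All 21 edges of G1 map to edges of G2, and |E(G1)| = |E(G2)| = 21, so φ is a bijection on edges as well as vertices. Hence G1 ≅ G2.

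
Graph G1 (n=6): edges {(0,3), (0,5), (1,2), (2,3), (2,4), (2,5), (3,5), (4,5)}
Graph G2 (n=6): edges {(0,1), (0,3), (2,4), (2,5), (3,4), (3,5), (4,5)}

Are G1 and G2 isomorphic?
No, not isomorphic

The graphs are NOT isomorphic.

Degrees in G1: deg(0)=2, deg(1)=1, deg(2)=4, deg(3)=3, deg(4)=2, deg(5)=4.
Sorted degree sequence of G1: [4, 4, 3, 2, 2, 1].
Degrees in G2: deg(0)=2, deg(1)=1, deg(2)=2, deg(3)=3, deg(4)=3, deg(5)=3.
Sorted degree sequence of G2: [3, 3, 3, 2, 2, 1].
The (sorted) degree sequence is an isomorphism invariant, so since G1 and G2 have different degree sequences they cannot be isomorphic.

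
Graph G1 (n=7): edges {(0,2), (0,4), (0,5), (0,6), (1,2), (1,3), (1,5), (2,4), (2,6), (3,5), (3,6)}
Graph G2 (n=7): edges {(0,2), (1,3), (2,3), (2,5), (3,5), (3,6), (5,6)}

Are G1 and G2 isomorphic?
No, not isomorphic

The graphs are NOT isomorphic.

Connected components of G1: 1 component(s) with vertex sets [[0, 1, 2, 3, 4, 5, 6]], sizes [7].
Connected components of G2: 2 component(s) with vertex sets [[4], [0, 1, 2, 3, 5, 6]], sizes [1, 6].
The number of connected components (and the multiset of component sizes) is an isomorphism invariant — an isomorphism maps each component of G1 bijectively onto a component of G2. Since G1 has 1 component(s) and G2 has 2, they cannot be isomorphic.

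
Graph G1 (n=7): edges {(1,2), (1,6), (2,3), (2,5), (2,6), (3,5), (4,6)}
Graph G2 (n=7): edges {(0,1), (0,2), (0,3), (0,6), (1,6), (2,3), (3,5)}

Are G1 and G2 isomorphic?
Yes, isomorphic

The graphs are isomorphic.
One valid mapping φ: V(G1) → V(G2): 0→4, 1→2, 2→0, 3→6, 4→5, 5→1, 6→3

Verify φ preserves adjacency — for each edge of G1, its image is an edge of G2:
  (1,2) → (φ(1),φ(2)) = (0,2) ∈ E(G2) ✓
  (1,6) → (φ(1),φ(6)) = (2,3) ∈ E(G2) ✓
  (2,3) → (φ(2),φ(3)) = (0,6) ∈ E(G2) ✓
  (2,5) → (φ(2),φ(5)) = (0,1) ∈ E(G2) ✓
  (2,6) → (φ(2),φ(6)) = (0,3) ∈ E(G2) ✓
  (3,5) → (φ(3),φ(5)) = (1,6) ∈ E(G2) ✓
  (4,6) → (φ(4),φ(6)) = (3,5) ∈ E(G2) ✓
All 7 edges of G1 map to edges of G2, and |E(G1)| = |E(G2)| = 7, so φ is a bijection on edges as well as vertices. Hence G1 ≅ G2.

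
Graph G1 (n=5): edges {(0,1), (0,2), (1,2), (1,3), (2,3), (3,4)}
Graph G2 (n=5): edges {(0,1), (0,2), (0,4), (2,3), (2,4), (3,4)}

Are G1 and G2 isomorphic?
Yes, isomorphic

The graphs are isomorphic.
One valid mapping φ: V(G1) → V(G2): 0→3, 1→4, 2→2, 3→0, 4→1

Verify φ preserves adjacency — for each edge of G1, its image is an edge of G2:
  (0,1) → (φ(0),φ(1)) = (3,4) ∈ E(G2) ✓
  (0,2) → (φ(0),φ(2)) = (2,3) ∈ E(G2) ✓
  (1,2) → (φ(1),φ(2)) = (2,4) ∈ E(G2) ✓
  (1,3) → (φ(1),φ(3)) = (0,4) ∈ E(G2) ✓
  (2,3) → (φ(2),φ(3)) = (0,2) ∈ E(G2) ✓
  (3,4) → (φ(3),φ(4)) = (0,1) ∈ E(G2) ✓
All 6 edges of G1 map to edges of G2, and |E(G1)| = |E(G2)| = 6, so φ is a bijection on edges as well as vertices. Hence G1 ≅ G2.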